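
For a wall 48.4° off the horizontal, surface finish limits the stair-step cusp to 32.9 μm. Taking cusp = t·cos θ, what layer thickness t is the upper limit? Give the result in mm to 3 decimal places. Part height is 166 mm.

0.050 mm

cos(48.4°) = 0.6639; t_max = 0.0329/0.6639 = 0.050 mm.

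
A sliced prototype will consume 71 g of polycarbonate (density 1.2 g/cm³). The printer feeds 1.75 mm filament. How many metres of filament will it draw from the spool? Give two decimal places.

Extruded volume: 71/1.2 = 59.1667 cm³ (59166.7 mm³).
Filament cross-section = π × (1.75/2)² = 2.4053 mm².
L = V/A = 59166.7/2.4053 = 24598.47 mm → 24.60 m.

24.60 m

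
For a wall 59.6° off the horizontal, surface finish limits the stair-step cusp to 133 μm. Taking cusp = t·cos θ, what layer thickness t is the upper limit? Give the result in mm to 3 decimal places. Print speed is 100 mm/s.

0.263 mm

t = h_c / cos θ = 0.133 / 0.5060 = 0.263 mm.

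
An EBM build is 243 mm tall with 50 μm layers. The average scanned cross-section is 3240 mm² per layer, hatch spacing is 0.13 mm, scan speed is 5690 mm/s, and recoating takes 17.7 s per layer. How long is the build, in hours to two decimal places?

29.81 hours

Number of layers: 243 / 0.05 → 4860 (rounded up).
Hatch length per layer = 3240 / 0.13, so 24923.1 mm.
Scan time per layer = 24923.1 / 5690, so 4.3802 s.
Time per layer = 4.3802 + 17.7 = 22.0802 s.
Total: 4860 × 22.0802 s = 107309.772 s → 29.81 hours.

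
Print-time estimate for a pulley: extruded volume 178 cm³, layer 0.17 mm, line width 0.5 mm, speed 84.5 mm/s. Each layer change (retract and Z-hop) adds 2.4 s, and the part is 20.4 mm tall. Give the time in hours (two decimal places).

Line area: 0.17 × 0.5 → 0.085 mm².
Toolpath length = 178 cm³ / 0.085 mm² = 178000 / 0.085 = 2094117.6 mm.
Time extruding: 2094117.6 / 84.5 → 24782.5 s.
Layers = ⌈20.4/0.17⌉ = 120.
Z-hop total = 120 × 2.4, so 288 s.
Total = 24782.5 + 288 = 25070.5 s = 6.96 hours.

6.96 hours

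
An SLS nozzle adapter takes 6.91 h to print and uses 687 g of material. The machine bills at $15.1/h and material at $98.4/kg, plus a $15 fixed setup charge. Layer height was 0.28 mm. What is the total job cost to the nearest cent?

Machine-time cost: 15.1 × 6.91 → $104.341.
Feedstock cost = 98.4 × 687/1000, so $67.6008.
Adding setup: 104.341 + 67.6008 + 15 → 186.9418 ≈ $186.94.

$186.94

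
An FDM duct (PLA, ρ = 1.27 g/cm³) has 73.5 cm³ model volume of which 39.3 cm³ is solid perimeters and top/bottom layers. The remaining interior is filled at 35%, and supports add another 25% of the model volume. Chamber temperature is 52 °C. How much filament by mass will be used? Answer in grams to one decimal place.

Interior volume = 73.5 − 39.3 = 34.2 cm³.
Infill volume = 0.35 × 34.2, so 11.97 cm³.
Support: 0.25 × 73.5 → 18.375 cm³.
Total extruded: 39.3 + 11.97 + 18.375 → 69.645 cm³.
Mass: 69.645 × 1.27 → 88.44915 g.

88.4 g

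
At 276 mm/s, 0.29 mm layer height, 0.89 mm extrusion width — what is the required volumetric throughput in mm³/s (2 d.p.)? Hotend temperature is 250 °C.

A: 0.29 × 0.89 → 0.2581 mm².
Q = v·A = 276 × 0.2581 = 71.24 mm³/s.

71.24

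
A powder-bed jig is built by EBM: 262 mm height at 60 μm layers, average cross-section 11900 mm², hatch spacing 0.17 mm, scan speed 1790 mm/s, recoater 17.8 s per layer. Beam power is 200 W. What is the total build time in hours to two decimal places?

Layers = ⌈262/0.06⌉ = 4367.
Scan path per layer = 11900 / 0.17, so 70000 mm.
Scan time per layer = 70000 / 1790 = 39.1061 s.
Per-layer time = 39.1061 + 17.8, so 56.9061 s.
4367 layers × 56.9061 s/layer = 248508.9387 s, i.e. 69.03 hours.

69.03 hours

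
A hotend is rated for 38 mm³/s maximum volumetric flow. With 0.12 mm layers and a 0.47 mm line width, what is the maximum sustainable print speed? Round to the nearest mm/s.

Bead cross-section: 0.12 × 0.47 → 0.0564 mm².
v_max = Q/A = 38/0.0564 = 673.76 mm/s → 674 mm/s.

674 mm/s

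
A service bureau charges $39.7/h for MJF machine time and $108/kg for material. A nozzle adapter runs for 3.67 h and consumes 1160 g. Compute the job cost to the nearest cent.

$270.98

Machine cost: 39.7 × 3.67 → $145.699.
Material cost = 108 × 1160/1000, so $125.28.
Job cost: 145.699 + 125.28 = 270.979 ≈ $270.98.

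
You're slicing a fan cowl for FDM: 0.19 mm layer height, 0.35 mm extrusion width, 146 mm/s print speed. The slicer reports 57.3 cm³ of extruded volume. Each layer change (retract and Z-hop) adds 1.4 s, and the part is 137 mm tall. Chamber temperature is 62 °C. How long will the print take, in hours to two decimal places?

Bead cross-section: 0.19 × 0.35 → 0.0665 mm².
Toolpath length = 57.3 cm³ / 0.0665 mm² = 57300 / 0.0665 = 861654.1 mm.
Time extruding = 861654.1 / 146, so 5901.7 s.
Layers = ⌈137/0.19⌉ = 722.
Layer-change overhead = 722 × 1.4 = 1010.8 s.
Total = 5901.7 + 1010.8 = 6912.5 s = 1.92 hours.

1.92 hours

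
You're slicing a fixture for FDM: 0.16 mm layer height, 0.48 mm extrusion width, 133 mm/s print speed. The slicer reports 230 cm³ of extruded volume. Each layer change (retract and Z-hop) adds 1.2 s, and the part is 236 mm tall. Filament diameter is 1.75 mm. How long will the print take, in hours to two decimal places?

Extrusion cross-section = 0.16 × 0.48, so 0.0768 mm².
Toolpath length = 230 cm³ / 0.0768 mm² = 230000 / 0.0768 = 2994791.7 mm.
Extrusion time = 2994791.7 / 133 = 22517.2 s.
Layers = ⌈236/0.16⌉ = 1475.
Z-hop total = 1475 × 1.2, so 1770 s.
Altogether 22517.2 + 1770 = 24287.2 s, i.e. 6.75 hours.

6.75 hours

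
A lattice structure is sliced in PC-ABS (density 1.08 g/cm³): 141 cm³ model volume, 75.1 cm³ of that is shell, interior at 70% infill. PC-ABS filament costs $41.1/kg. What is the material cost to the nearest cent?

$5.38

Interior volume = 141 − 75.1 = 65.9 cm³.
Infill volume: 0.70 × 65.9 → 46.13 cm³.
Total printed volume = 75.1 + 46.13 = 121.23 cm³.
Mass = 121.23 × 1.08, so 130.9284 g.
At $41.1/kg: 130.9284/1000 × 41.1 = $5.38.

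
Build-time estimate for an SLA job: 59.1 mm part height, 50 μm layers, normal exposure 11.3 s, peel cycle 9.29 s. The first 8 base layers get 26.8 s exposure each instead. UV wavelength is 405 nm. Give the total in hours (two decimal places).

6.79 hours

Layer count = ceil(59.1 / 0.05) = 1182.
Bottom layers: 8 × (26.8 + 9.29) → 288.72 s.
Remaining layers = 1174 × (11.3 + 9.29) = 24172.66 s.
Total = 288.72 + 24172.66 = 24461.38 s = 6.79 hours.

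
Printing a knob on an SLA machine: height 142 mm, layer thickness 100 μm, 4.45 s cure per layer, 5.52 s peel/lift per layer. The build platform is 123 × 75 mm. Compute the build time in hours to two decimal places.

3.93 hours

Layers = ⌈142/0.1⌉ = 1420.
Each layer takes = 4.45 + 5.52, so 9.97 s.
Build time: 1420 × 9.97 s = 14157.4 s, i.e. 3.93 hours.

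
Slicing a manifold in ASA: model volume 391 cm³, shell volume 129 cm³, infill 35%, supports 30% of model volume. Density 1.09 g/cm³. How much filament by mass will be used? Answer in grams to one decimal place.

368.4 g

Infill region = 391 − 129, so 262 cm³.
Infill deposited: 0.35 × 262 → 91.7 cm³.
Support = 0.30 × 391 = 117.3 cm³.
Total extruded = 129 + 91.7 + 117.3 = 338 cm³.
Mass: 338 × 1.09 → 368.42 g.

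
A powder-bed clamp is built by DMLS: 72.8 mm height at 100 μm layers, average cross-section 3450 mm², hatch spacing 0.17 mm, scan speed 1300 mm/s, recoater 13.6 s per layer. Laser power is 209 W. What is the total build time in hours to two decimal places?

5.91 hours

Number of layers: 72.8 / 0.1 → 728 (rounded up).
Hatch length per layer = 3450 / 0.17, so 20294.1 mm.
Laser time per layer: 20294.1 / 1300 → 15.6108 s.
Time per layer = 15.6108 + 13.6 = 29.2108 s.
Build time = 728 × 29.2108 = 21265.4624 s = 5.91 hours.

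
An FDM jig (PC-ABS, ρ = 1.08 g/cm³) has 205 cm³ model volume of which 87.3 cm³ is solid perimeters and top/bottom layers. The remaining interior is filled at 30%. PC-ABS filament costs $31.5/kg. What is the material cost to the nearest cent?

$4.17

Volume inside the shell = 205 − 87.3, so 117.7 cm³.
Deposited infill = 0.30 × 117.7 = 35.31 cm³.
Total printed volume: 87.3 + 35.31 → 122.61 cm³.
Mass = 122.61 × 1.08 = 132.4188 g.
Cost = 132.4188 g / 1000 × $31.5/kg = $4.17.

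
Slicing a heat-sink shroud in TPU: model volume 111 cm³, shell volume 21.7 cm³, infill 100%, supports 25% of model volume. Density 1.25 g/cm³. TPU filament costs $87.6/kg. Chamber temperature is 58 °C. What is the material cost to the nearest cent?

Interior volume: 111 − 21.7 → 89.3 cm³.
Infill deposited = 1.00 × 89.3, so 89.3 cm³.
Support = 0.25 × 111, so 27.75 cm³.
Deposited volume: 21.7 + 89.3 + 27.75 → 138.75 cm³.
Mass: 138.75 × 1.25 → 173.4375 g.
At $87.6/kg: 173.4375/1000 × 87.6 = $15.19.

$15.19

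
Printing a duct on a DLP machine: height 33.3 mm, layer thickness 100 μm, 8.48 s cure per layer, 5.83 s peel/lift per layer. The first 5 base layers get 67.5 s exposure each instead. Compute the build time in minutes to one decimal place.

Number of layers: 33.3 / 0.1 → 333 (rounded up).
Bottom layers: 5 × (67.5 + 5.83) → 366.65 s.
Regular layers = 328 × (8.48 + 5.83) = 4693.68 s.
Total = 366.65 + 4693.68 = 5060.33 s = 84.3 minutes.

84.3 minutes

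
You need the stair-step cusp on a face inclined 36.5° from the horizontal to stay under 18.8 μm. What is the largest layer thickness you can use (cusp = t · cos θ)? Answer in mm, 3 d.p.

0.023 mm

cos(36.5°) = 0.8039; t_max = 0.0188/0.8039 = 0.023 mm.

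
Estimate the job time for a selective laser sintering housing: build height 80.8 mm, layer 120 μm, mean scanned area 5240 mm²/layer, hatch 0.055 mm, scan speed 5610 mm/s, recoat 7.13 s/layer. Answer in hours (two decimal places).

Layers = ⌈80.8/0.12⌉ = 674.
Scan path per layer: 5240 / 0.055 → 95272.7 mm.
Per-layer scan time: 95272.7 / 5610 → 16.9827 s.
Per-layer time = 16.9827 + 7.13, so 24.1127 s.
674 layers × 24.1127 s/layer = 16251.9598 s, i.e. 4.51 hours.

4.51 hours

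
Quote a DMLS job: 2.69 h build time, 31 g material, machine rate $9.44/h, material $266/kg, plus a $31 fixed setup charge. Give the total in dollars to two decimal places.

$64.64

Machine cost = 9.44 × 2.69 = $25.3936.
Feedstock cost = 266 × 31/1000 = $8.246.
Total = 25.3936 + 8.246 + 31 = 64.6396 ≈ $64.64.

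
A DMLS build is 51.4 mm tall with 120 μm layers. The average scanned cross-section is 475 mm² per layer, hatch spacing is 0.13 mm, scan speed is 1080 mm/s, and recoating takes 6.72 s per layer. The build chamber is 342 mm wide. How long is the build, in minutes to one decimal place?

72.2 minutes

Layer count = ceil(51.4 / 0.12) = 429.
Per-layer scan distance: 475 / 0.13 → 3653.8 mm.
Laser time per layer = 3653.8 / 1080 = 3.3831 s.
Time per layer = 3.3831 + 6.72, so 10.1031 s.
Total: 429 × 10.1031 s = 4334.2299 s → 72.2 minutes.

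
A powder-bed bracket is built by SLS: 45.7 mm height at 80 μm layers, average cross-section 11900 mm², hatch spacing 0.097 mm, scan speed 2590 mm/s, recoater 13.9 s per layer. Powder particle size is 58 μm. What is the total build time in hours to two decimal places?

9.73 hours

Layer count = ceil(45.7 / 0.08) = 572.
Scan path per layer = 11900 / 0.097, so 122680.4 mm.
Scan time per layer = 122680.4 / 2590 = 47.3669 s.
Per-layer time = 47.3669 + 13.9 = 61.2669 s.
Build time = 572 × 61.2669 = 35044.6668 s = 9.73 hours.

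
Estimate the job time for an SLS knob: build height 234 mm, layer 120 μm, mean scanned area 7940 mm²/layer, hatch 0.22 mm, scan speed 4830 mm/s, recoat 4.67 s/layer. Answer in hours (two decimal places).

Layer count = ceil(234 / 0.12) = 1950.
Scan path per layer: 7940 / 0.22 → 36090.9 mm.
Scan time per layer = 36090.9 / 4830, so 7.4722 s.
Layer cycle = 7.4722 + 4.67 = 12.1422 s.
Total: 1950 × 12.1422 s = 23677.29 s → 6.58 hours.

6.58 hours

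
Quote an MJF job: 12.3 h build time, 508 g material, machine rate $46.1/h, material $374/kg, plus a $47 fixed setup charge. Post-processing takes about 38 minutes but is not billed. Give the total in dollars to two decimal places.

$804.02

Machine cost = 46.1 × 12.3 = $567.03.
Material charge = 374 × 508/1000 = $189.992.
Total = 567.03 + 189.992 + 47 = 804.022 ≈ $804.02.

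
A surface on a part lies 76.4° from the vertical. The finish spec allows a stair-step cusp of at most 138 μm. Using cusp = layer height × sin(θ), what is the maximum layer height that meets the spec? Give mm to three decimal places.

Layer height = cusp / sin(76.4°) = 0.138 / 0.9720 = 0.142 mm.

0.142 mm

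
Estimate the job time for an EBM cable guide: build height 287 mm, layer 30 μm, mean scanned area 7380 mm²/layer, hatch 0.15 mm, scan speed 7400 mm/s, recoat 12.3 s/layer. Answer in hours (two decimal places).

50.36 hours

Number of layers: 287 / 0.03 → 9567 (rounded up).
Per-layer scan distance: 7380 / 0.15 → 49200 mm.
Beam time per layer = 49200 / 7400 = 6.6486 s.
Layer cycle = 6.6486 + 12.3 = 18.9486 s.
9567 layers × 18.9486 s/layer = 181281.2562 s, i.e. 50.36 hours.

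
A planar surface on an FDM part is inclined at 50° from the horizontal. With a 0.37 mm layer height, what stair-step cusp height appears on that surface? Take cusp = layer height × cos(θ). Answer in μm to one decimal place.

237.8 μm

Cusp = layer height × cos(50°) = 0.37 × 0.6428 = 0.237836 mm = 237.8 μm.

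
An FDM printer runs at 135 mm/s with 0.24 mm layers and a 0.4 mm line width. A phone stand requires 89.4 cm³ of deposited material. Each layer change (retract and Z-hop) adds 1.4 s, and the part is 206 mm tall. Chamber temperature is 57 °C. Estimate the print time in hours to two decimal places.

Line area = 0.24 × 0.4, so 0.096 mm².
Total extruded path = 89400/0.096 = 931250 mm.
Print-move time = 931250 / 135 = 6898.1 s.
Layer count = ceil(206 / 0.24) = 859.
Non-print overhead = 859 × 1.4 = 1202.6 s.
Altogether 6898.1 + 1202.6 = 8100.7 s, i.e. 2.25 hours.

2.25 hours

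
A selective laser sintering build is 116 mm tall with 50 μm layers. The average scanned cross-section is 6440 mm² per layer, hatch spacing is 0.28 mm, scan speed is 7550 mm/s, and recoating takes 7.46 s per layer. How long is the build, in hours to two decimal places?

Number of layers: 116 / 0.05 → 2320 (rounded up).
Scan path per layer: 6440 / 0.28 → 23000 mm.
Scan time per layer: 23000 / 7550 → 3.0464 s.
Time per layer: 3.0464 + 7.46 → 10.5064 s.
2320 layers × 10.5064 s/layer = 24374.848 s, i.e. 6.77 hours.

6.77 hours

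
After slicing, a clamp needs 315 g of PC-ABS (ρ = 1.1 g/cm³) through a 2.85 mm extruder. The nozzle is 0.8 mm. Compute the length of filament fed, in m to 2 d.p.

Volume = 315 g / 1.1 g·cm⁻³ = 286.3636 cm³ = 286363.6 mm³.
Filament cross-section = π × (2.85/2)² = 6.3794 mm².
L = V/A = 286363.6/6.3794 = 44888.8 mm → 44.89 m.

44.89 m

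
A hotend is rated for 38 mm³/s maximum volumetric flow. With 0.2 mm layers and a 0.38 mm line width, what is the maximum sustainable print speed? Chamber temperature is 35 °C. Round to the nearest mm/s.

500 mm/s

Extrusion cross-section = 0.2 × 0.38, so 0.076 mm².
v_max = Q/A = 38/0.076 = 500.00 mm/s → 500 mm/s.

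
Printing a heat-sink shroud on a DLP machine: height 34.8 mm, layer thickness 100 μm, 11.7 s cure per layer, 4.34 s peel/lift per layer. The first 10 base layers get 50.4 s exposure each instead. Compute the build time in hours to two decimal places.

Number of layers: 34.8 / 0.1 → 348 (rounded up).
Burn-in layers = 10 × (50.4 + 4.34) = 547.4 s.
Remaining layers = 338 × (11.7 + 4.34) = 5421.52 s.
Sum: 547.4 + 5421.52 = 5968.92 s → 1.66 hours.

1.66 hours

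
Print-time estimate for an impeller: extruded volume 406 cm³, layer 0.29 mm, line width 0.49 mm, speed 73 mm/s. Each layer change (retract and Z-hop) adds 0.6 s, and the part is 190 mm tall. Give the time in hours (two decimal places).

Bead cross-section = 0.29 × 0.49, so 0.1421 mm².
Total extruded path = 406000/0.1421 = 2857142.9 mm.
Print-move time = 2857142.9 / 73, so 39138.9 s.
Layer count = ceil(190 / 0.29) = 656.
Layer-change overhead = 656 × 0.6 = 393.6 s.
Total = 39138.9 + 393.6 = 39532.5 s = 10.98 hours.

10.98 hours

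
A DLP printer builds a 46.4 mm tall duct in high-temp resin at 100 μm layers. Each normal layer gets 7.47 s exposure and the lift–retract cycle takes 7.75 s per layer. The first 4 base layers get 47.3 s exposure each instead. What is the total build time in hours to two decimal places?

Layer count = ceil(46.4 / 0.1) = 464.
Bottom layers = 4 × (47.3 + 7.75) = 220.2 s.
Normal layers = 460 × (7.47 + 7.75), so 7001.2 s.
Sum: 220.2 + 7001.2 = 7221.4 s → 2.01 hours.

2.01 hours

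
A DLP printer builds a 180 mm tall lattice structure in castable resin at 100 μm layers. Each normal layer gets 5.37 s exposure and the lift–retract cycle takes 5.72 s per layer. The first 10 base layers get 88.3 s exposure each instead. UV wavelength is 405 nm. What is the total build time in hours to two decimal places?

Layers = ⌈180/0.1⌉ = 1800.
Burn-in layers: 10 × (88.3 + 5.72) → 940.2 s.
Normal layers: 1790 × (5.37 + 5.72) → 19851.1 s.
Total = 940.2 + 19851.1 = 20791.3 s = 5.78 hours.

5.78 hours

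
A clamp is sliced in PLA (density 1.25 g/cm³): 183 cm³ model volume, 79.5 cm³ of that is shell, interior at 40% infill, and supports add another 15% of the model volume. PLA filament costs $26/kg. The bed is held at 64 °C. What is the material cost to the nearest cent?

$4.82

Infill region = 183 − 79.5, so 103.5 cm³.
Infill deposited = 0.40 × 103.5, so 41.4 cm³.
Support = 0.15 × 183, so 27.45 cm³.
Deposited volume: 79.5 + 41.4 + 27.45 → 148.35 cm³.
Mass = 148.35 × 1.25, so 185.4375 g.
At $26/kg: 185.4375/1000 × 26 = $4.82.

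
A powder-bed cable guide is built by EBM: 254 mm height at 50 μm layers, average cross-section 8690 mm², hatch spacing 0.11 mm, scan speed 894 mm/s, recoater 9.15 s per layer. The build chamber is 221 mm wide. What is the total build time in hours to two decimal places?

Layer count = ceil(254 / 0.05) = 5080.
Hatch length per layer: 8690 / 0.11 → 79000 mm.
Scan time per layer = 79000 / 894 = 88.3669 s.
Layer cycle: 88.3669 + 9.15 → 97.5169 s.
Build time = 5080 × 97.5169 = 495385.852 s = 137.61 hours.

137.61 hours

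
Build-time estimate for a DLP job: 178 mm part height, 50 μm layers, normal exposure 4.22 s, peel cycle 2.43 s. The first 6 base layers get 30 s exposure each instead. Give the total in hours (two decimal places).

6.62 hours

Number of layers: 178 / 0.05 → 3560 (rounded up).
Bottom layers = 6 × (30 + 2.43) = 194.58 s.
Regular layers = 3554 × (4.22 + 2.43), so 23634.1 s.
Total = 194.58 + 23634.1 = 23828.68 s = 6.62 hours.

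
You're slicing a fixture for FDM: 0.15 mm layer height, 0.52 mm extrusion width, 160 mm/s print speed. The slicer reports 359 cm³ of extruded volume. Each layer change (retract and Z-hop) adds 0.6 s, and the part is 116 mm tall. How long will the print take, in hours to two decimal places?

8.12 hours

Line area = 0.15 × 0.52, so 0.078 mm².
Total extruded path = 359000/0.078 = 4602564.1 mm.
Print-move time = 4602564.1 / 160 = 28766 s.
Number of layers: 116 / 0.15 → 774 (rounded up).
Layer-change overhead: 774 × 0.6 → 464.4 s.
Total = 28766 + 464.4 = 29230.4 s = 8.12 hours.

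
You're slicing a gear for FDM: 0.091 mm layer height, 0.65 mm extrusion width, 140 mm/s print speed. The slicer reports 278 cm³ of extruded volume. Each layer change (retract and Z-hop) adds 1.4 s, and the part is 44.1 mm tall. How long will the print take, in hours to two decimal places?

Extrusion cross-section = 0.091 × 0.65, so 0.05915 mm².
Path length: 278000 mm³ / 0.05915 mm² → 4699915.5 mm.
Extrusion time = 4699915.5 / 140 = 33570.8 s.
Layers = ⌈44.1/0.091⌉ = 485.
Layer-change overhead = 485 × 1.4, so 679 s.
Altogether 33570.8 + 679 = 34249.8 s, i.e. 9.51 hours.

9.51 hours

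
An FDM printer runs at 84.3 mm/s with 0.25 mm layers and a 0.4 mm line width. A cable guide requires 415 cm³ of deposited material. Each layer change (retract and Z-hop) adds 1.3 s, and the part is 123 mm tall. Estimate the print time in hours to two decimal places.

13.85 hours

Extrusion cross-section = 0.25 × 0.4, so 0.1 mm².
Total extruded path = 415000/0.1 = 4150000 mm.
Extrusion time: 4150000 / 84.3 → 49228.9 s.
Layers = ⌈123/0.25⌉ = 492.
Non-print overhead = 492 × 1.3, so 639.6 s.
Altogether 49228.9 + 639.6 = 49868.5 s, i.e. 13.85 hours.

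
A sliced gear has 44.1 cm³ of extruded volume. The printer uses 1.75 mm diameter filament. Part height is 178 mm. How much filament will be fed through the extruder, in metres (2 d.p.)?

18.33 m

Filament cross-section = π × (1.75/2)² = 2.4053 mm².
L = 44100 mm³ / 2.4053 mm² = 18334.51 mm, i.e. 18.33 m.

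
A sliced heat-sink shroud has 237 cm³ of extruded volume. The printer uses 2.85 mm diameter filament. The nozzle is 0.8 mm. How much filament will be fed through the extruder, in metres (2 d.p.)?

37.15 m

Cross-section of 2.85 mm filament: π·(2.85/2)² = 6.3794 mm².
L = 237000 mm³ / 6.3794 mm² = 37150.83 mm, i.e. 37.15 m.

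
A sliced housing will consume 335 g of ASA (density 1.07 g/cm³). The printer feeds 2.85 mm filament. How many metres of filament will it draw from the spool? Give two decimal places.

49.08 m

Extruded volume: 335/1.07 = 313.0841 cm³ (313084.1 mm³).
Filament cross-section = π × (2.85/2)² = 6.3794 mm².
Length = 313084.1 / 6.3794 = 49077.36 mm = 49.08 m.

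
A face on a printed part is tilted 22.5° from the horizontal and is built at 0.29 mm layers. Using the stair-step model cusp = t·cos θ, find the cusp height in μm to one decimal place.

267.9 μm

cos(22.5°) = 0.9239, so cusp = 0.29 × 0.9239 = 0.267931 mm → 267.9 μm.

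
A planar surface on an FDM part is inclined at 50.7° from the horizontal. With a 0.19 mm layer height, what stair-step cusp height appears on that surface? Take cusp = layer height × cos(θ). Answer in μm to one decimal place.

120.3 μm

cos(50.7°) = 0.6334, so cusp = 0.19 × 0.6334 = 0.120346 mm → 120.3 μm.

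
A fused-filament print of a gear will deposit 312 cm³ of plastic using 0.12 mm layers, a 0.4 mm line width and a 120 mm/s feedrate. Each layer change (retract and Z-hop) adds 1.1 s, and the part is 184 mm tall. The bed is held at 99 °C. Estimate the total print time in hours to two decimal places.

Line area = 0.12 × 0.4, so 0.048 mm².
Total extruded path = 312000/0.048 = 6500000 mm.
Extrusion time = 6500000 / 120 = 54166.7 s.
Layers = ⌈184/0.12⌉ = 1534.
Z-hop total = 1534 × 1.1 = 1687.4 s.
Total = 54166.7 + 1687.4 = 55854.1 s = 15.52 hours.

15.52 hours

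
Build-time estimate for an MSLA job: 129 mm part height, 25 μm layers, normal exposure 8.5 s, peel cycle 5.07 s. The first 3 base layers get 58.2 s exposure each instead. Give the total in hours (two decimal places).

19.49 hours

Layer count = ceil(129 / 0.025) = 5160.
Base layers = 3 × (58.2 + 5.07) = 189.81 s.
Normal layers: 5157 × (8.5 + 5.07) → 69980.49 s.
Sum: 189.81 + 69980.49 = 70170.3 s → 19.49 hours.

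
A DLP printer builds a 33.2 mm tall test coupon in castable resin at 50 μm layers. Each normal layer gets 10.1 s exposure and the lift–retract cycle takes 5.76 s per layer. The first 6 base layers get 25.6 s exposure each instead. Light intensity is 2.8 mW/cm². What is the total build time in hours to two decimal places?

2.95 hours

Number of layers: 33.2 / 0.05 → 664 (rounded up).
Bottom layers = 6 × (25.6 + 5.76) = 188.16 s.
Regular layers = 658 × (10.1 + 5.76) = 10435.88 s.
Sum: 188.16 + 10435.88 = 10624.04 s → 2.95 hours.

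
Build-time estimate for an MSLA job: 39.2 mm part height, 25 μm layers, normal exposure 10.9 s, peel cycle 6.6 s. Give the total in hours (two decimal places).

7.62 hours

Layer count = ceil(39.2 / 0.025) = 1568.
Cycle time = 10.9 + 6.6 = 17.5 s.
Total = 1568 × 17.5 = 27440 s = 7.62 hours.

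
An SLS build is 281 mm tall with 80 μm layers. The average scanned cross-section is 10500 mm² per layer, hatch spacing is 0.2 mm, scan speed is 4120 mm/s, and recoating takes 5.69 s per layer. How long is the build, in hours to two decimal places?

Layers = ⌈281/0.08⌉ = 3513.
Scan path per layer = 10500 / 0.2, so 52500 mm.
Per-layer scan time = 52500 / 4120 = 12.7427 s.
Per-layer time = 12.7427 + 5.69 = 18.4327 s.
3513 layers × 18.4327 s/layer = 64754.0751 s, i.e. 17.99 hours.

17.99 hours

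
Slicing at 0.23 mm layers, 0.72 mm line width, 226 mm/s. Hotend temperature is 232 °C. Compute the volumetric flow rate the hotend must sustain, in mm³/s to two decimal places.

37.43

Extrusion cross-section = 0.23 × 0.72, so 0.1656 mm².
Q = v·A = 226 × 0.1656 = 37.43 mm³/s.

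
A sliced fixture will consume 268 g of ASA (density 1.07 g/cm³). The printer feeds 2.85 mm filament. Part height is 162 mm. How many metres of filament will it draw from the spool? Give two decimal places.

39.26 m

Extruded volume: 268/1.07 = 250.4673 cm³ (250467.3 mm³).
Cross-section of 2.85 mm filament: π·(2.85/2)² = 6.3794 mm².
L = V/A = 250467.3/6.3794 = 39261.89 mm → 39.26 m.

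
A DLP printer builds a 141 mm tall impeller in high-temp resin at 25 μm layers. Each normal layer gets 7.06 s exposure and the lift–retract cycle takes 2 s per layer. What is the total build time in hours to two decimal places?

14.19 hours

Layers = ⌈141/0.025⌉ = 5640.
Per-layer time = 7.06 + 2 = 9.06 s.
Total = 5640 × 9.06 = 51098.4 s = 14.19 hours.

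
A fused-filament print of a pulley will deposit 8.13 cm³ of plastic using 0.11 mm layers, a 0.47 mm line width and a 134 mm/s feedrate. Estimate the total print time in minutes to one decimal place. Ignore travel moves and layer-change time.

Extrusion cross-section: 0.11 × 0.47 → 0.0517 mm².
Path length: 8130 mm³ / 0.0517 mm² → 157253.4 mm.
Print-move time = 157253.4 / 134, so 1173.5 s.
In the requested units: 1173.5 s = 19.6 minutes.

19.6 minutes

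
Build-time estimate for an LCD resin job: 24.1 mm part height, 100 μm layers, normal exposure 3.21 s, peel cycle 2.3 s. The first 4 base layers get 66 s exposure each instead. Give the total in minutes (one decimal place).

Layers = ⌈24.1/0.1⌉ = 241.
Base layers = 4 × (66 + 2.3) = 273.2 s.
Normal layers = 237 × (3.21 + 2.3), so 1305.87 s.
Total = 273.2 + 1305.87 = 1579.07 s = 26.3 minutes.

26.3 minutes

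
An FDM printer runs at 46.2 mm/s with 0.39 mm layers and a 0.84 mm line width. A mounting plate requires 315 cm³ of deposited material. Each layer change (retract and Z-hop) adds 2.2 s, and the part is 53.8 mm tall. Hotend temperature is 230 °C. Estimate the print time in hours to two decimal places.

Line area = 0.39 × 0.84, so 0.3276 mm².
Path length: 315000 mm³ / 0.3276 mm² → 961538.5 mm.
Extrusion time = 961538.5 / 46.2 = 20812.5 s.
Layers = ⌈53.8/0.39⌉ = 138.
Layer-change overhead = 138 × 2.2 = 303.6 s.
Altogether 20812.5 + 303.6 = 21116.1 s, i.e. 5.87 hours.

5.87 hours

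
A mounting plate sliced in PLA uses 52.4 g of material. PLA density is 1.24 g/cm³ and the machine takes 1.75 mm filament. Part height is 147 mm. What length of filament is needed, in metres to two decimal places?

Extruded volume: 52.4/1.24 = 42.2581 cm³ (42258.1 mm³).
Cross-section of 1.75 mm filament: π·(1.75/2)² = 2.4053 mm².
Length = 42258.1 / 2.4053 = 17568.74 mm = 17.57 m.

17.57 m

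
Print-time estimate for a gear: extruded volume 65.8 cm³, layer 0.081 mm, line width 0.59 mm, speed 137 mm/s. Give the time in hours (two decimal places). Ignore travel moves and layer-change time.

2.79 hours

Extrusion cross-section = 0.081 × 0.59 = 0.04779 mm².
Toolpath length = 65.8 cm³ / 0.04779 mm² = 65800 / 0.04779 = 1376857.1 mm.
Time extruding = 1376857.1 / 137, so 10050.1 s.
10050.1 s = 2.79 hours.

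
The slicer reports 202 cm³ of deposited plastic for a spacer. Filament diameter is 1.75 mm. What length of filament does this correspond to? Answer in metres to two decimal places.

83.98 m

Cross-section of 1.75 mm filament: π·(1.75/2)² = 2.4053 mm².
L = 202000 mm³ / 2.4053 mm² = 83981.21 mm, i.e. 83.98 m.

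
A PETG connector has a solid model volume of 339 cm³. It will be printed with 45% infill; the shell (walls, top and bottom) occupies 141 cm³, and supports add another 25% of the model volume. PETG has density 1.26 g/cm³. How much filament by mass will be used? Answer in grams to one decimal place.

396.7 g

Interior volume = 339 − 141 = 198 cm³.
Deposited infill: 0.45 × 198 → 89.1 cm³.
Support = 0.25 × 339, so 84.75 cm³.
Total printed volume = 141 + 89.1 + 84.75 = 314.85 cm³.
Mass = 314.85 × 1.26, so 396.711 g.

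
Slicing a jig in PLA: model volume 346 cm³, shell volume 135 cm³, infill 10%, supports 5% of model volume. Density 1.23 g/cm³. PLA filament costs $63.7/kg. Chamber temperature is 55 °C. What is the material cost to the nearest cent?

$13.59

Infill region = 346 − 135 = 211 cm³.
Infill deposited = 0.10 × 211, so 21.1 cm³.
Support: 0.05 × 346 → 17.3 cm³.
Total extruded: 135 + 21.1 + 17.3 → 173.4 cm³.
Mass = 173.4 × 1.23, so 213.282 g.
At $63.7/kg: 213.282/1000 × 63.7 = $13.59.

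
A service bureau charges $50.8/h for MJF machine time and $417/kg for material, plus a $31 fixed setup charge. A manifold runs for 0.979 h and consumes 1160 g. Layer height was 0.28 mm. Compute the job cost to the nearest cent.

Machine cost = 50.8 × 0.979, so $49.7332.
Feedstock cost: 417 × 1160/1000 → $483.72.
Adding setup: 49.7332 + 483.72 + 31 → 564.4532 ≈ $564.45.

$564.45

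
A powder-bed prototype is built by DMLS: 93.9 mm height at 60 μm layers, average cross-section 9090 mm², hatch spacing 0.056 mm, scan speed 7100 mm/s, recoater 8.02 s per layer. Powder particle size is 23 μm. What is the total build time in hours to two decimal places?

Layer count = ceil(93.9 / 0.06) = 1565.
Per-layer scan distance = 9090 / 0.056, so 162321.4 mm.
Laser time per layer = 162321.4 / 7100, so 22.8622 s.
Per-layer time = 22.8622 + 8.02 = 30.8822 s.
1565 layers × 30.8822 s/layer = 48330.643 s, i.e. 13.43 hours.

13.43 hours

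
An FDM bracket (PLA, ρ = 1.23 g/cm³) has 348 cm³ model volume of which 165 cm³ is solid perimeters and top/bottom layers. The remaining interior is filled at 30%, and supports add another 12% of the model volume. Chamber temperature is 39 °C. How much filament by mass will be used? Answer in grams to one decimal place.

321.8 g

Infill region: 348 − 165 → 183 cm³.
Infill volume = 0.30 × 183 = 54.9 cm³.
Support: 0.12 × 348 → 41.76 cm³.
Total printed volume = 165 + 54.9 + 41.76 = 261.66 cm³.
Mass = 261.66 × 1.23 = 321.8418 g.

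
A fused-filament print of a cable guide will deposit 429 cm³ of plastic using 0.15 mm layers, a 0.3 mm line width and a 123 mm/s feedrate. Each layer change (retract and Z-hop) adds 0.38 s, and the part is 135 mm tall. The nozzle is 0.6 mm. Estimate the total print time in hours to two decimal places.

Line area = 0.15 × 0.3 = 0.045 mm².
Toolpath length = 429 cm³ / 0.045 mm² = 429000 / 0.045 = 9533333.3 mm.
Print-move time = 9533333.3 / 123 = 77506.8 s.
Layers = ⌈135/0.15⌉ = 900.
Layer-change overhead: 900 × 0.38 → 342 s.
Total = 77506.8 + 342 = 77848.8 s = 21.62 hours.

21.62 hours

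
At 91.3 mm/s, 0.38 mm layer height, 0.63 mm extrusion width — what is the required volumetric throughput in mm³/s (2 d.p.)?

A = 0.38 × 0.63, so 0.2394 mm².
Volumetric flow = 91.3 × 0.2394 = 21.86 mm³/s.

21.86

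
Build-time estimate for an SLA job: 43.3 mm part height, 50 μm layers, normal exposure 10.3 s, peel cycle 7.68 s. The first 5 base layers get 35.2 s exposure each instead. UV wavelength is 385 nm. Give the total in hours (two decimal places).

Number of layers: 43.3 / 0.05 → 866 (rounded up).
Burn-in layers: 5 × (35.2 + 7.68) → 214.4 s.
Normal layers: 861 × (10.3 + 7.68) → 15480.78 s.
Sum: 214.4 + 15480.78 = 15695.18 s → 4.36 hours.

4.36 hours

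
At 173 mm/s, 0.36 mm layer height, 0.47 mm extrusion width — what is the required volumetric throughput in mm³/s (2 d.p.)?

Extrusion cross-section = 0.36 × 0.47, so 0.1692 mm².
Volumetric flow = 173 × 0.1692 = 29.27 mm³/s.

29.27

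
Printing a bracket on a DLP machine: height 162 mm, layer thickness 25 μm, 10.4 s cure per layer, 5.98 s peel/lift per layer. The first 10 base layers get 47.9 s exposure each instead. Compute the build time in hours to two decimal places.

Layers = ⌈162/0.025⌉ = 6480.
Bottom layers: 10 × (47.9 + 5.98) → 538.8 s.
Regular layers = 6470 × (10.4 + 5.98) = 105978.6 s.
Total = 538.8 + 105978.6 = 106517.4 s = 29.59 hours.

29.59 hours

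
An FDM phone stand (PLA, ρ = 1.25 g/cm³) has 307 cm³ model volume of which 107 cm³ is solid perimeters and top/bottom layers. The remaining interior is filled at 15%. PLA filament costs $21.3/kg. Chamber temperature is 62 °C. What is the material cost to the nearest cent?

$3.65

Interior volume = 307 − 107, so 200 cm³.
Infill deposited = 0.15 × 200 = 30 cm³.
Deposited volume = 107 + 30 = 137 cm³.
Mass = 137 × 1.25, so 171.25 g.
Cost = 171.25 g / 1000 × $21.3/kg = $3.65.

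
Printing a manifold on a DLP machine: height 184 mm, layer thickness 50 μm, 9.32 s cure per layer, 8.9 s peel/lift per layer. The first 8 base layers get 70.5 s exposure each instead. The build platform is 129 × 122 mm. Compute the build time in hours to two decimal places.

18.76 hours

Layer count = ceil(184 / 0.05) = 3680.
Bottom layers = 8 × (70.5 + 8.9) = 635.2 s.
Normal layers: 3672 × (9.32 + 8.9) → 66903.84 s.
Total = 635.2 + 66903.84 = 67539.04 s = 18.76 hours.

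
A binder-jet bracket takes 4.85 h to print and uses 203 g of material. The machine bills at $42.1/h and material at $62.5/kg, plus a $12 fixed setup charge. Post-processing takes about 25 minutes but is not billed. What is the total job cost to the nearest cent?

Machine cost: 42.1 × 4.85 → $204.185.
Feedstock cost = 62.5 × 203/1000 = $12.6875.
Total = 204.185 + 12.6875 + 12 = 228.8725 ≈ $228.87.

$228.87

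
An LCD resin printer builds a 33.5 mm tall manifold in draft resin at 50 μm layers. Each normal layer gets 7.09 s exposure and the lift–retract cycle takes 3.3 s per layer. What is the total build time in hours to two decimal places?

Layers = ⌈33.5/0.05⌉ = 670.
Per-layer time = 7.09 + 3.3, so 10.39 s.
Total = 670 × 10.39 = 6961.3 s = 1.93 hours.

1.93 hours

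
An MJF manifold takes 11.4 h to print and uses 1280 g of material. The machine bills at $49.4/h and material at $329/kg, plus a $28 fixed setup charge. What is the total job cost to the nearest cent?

Machine cost = 49.4 × 11.4 = $563.16.
Material charge = 329 × 1280/1000, so $421.12.
Adding setup: 563.16 + 421.12 + 28 → $1012.28.

$1012.28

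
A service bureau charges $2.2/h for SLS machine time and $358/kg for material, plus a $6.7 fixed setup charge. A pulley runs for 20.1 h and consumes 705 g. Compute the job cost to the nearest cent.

$303.31

Machine cost = 2.2 × 20.1 = $44.22.
Material cost = 358 × 705/1000, so $252.39.
Total = 44.22 + 252.39 + 6.7 = $303.31.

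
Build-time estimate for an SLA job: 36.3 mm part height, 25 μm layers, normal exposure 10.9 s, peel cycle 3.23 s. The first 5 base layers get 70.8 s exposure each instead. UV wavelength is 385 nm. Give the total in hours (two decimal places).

Layers = ⌈36.3/0.025⌉ = 1452.
Base layers: 5 × (70.8 + 3.23) → 370.15 s.
Regular layers = 1447 × (10.9 + 3.23), so 20446.11 s.
Sum: 370.15 + 20446.11 = 20816.26 s → 5.78 hours.

5.78 hours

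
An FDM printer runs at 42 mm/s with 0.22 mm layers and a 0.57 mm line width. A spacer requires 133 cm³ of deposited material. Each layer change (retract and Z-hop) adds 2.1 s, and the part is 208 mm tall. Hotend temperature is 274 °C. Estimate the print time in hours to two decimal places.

7.57 hours

Extrusion cross-section: 0.22 × 0.57 → 0.1254 mm².
Toolpath length = 133 cm³ / 0.1254 mm² = 133000 / 0.1254 = 1060606.1 mm.
Extrusion time = 1060606.1 / 42 = 25252.5 s.
Layers = ⌈208/0.22⌉ = 946.
Z-hop total = 946 × 2.1, so 1986.6 s.
Altogether 25252.5 + 1986.6 = 27239.1 s, i.e. 7.57 hours.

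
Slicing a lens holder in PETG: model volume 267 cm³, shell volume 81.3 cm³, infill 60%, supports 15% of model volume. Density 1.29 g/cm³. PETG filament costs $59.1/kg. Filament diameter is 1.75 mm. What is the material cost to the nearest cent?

$17.75

Interior volume = 267 − 81.3 = 185.7 cm³.
Deposited infill = 0.60 × 185.7, so 111.42 cm³.
Support = 0.15 × 267, so 40.05 cm³.
Deposited volume: 81.3 + 111.42 + 40.05 → 232.77 cm³.
Mass: 232.77 × 1.29 → 300.2733 g.
Cost = 300.2733 g / 1000 × $59.1/kg = $17.75.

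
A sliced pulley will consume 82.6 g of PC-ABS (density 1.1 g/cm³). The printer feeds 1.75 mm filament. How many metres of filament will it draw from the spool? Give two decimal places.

31.22 m

Volume = 82.6 g / 1.1 g·cm⁻³ = 75.0909 cm³ = 75090.9 mm³.
Filament cross-section = π × (1.75/2)² = 2.4053 mm².
Length = 75090.9 / 2.4053 = 31218.93 mm = 31.22 m.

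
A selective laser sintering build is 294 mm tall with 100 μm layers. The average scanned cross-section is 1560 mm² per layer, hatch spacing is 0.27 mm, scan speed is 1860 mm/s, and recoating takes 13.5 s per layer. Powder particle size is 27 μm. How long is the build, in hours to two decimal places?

Layers = ⌈294/0.1⌉ = 2940.
Hatch length per layer: 1560 / 0.27 → 5777.8 mm.
Scan time per layer: 5777.8 / 1860 → 3.1063 s.
Per-layer time = 3.1063 + 13.5, so 16.6063 s.
2940 layers × 16.6063 s/layer = 48822.522 s, i.e. 13.56 hours.

13.56 hours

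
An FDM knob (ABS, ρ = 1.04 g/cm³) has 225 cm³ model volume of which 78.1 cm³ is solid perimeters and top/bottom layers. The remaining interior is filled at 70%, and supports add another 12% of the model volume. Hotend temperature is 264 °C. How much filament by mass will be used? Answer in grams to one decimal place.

216.2 g

Volume inside the shell: 225 − 78.1 → 146.9 cm³.
Deposited infill: 0.70 × 146.9 → 102.83 cm³.
Support: 0.12 × 225 → 27 cm³.
Deposited volume = 78.1 + 102.83 + 27 = 207.93 cm³.
Mass: 207.93 × 1.04 → 216.2472 g.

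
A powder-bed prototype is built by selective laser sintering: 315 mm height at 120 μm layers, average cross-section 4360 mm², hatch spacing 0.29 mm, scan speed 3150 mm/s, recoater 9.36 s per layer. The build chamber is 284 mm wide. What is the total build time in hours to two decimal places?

Number of layers: 315 / 0.12 → 2625 (rounded up).
Per-layer scan distance = 4360 / 0.29, so 15034.5 mm.
Laser time per layer = 15034.5 / 3150 = 4.7729 s.
Per-layer time = 4.7729 + 9.36, so 14.1329 s.
2625 layers × 14.1329 s/layer = 37098.8625 s, i.e. 10.31 hours.

10.31 hours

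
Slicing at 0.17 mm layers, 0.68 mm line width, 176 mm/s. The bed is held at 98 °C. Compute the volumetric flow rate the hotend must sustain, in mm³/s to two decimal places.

20.35

Bead cross-section = 0.17 × 0.68, so 0.1156 mm².
Q = v·A = 176 × 0.1156 = 20.35 mm³/s.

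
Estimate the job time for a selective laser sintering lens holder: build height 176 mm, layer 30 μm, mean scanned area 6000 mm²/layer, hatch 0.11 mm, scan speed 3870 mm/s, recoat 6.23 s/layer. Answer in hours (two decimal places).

Layers = ⌈176/0.03⌉ = 5867.
Scan path per layer = 6000 / 0.11 = 54545.5 mm.
Laser time per layer: 54545.5 / 3870 → 14.0944 s.
Time per layer = 14.0944 + 6.23 = 20.3244 s.
5867 layers × 20.3244 s/layer = 119243.2548 s, i.e. 33.12 hours.

33.12 hours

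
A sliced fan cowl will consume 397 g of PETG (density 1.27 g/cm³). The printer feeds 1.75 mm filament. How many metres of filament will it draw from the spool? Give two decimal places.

Volume = 397 g / 1.27 g·cm⁻³ = 312.5984 cm³ = 312598.4 mm³.
A = π r² = π × 0.875² = 2.4053 mm².
Length = 312598.4 / 2.4053 = 129962.33 mm = 129.96 m.

129.96 m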